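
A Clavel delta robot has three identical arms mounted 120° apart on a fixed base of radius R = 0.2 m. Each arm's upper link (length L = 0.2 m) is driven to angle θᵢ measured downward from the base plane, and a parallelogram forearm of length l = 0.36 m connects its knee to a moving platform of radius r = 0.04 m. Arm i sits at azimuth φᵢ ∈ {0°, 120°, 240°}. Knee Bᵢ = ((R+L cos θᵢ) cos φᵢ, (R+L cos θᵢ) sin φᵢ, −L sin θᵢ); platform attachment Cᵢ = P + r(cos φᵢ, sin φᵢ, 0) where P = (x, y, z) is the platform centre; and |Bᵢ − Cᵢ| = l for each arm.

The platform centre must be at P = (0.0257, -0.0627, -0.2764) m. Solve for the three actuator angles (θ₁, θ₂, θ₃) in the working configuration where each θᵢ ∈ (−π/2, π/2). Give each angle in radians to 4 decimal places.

θ₁ = 0.5237, θ₂ = 0.9601, θ₃ = 0.4361

arm 1 (φ=0.0°): x'=0.0257, y'=-0.0627
  e−x'=0.1343;  (l²−L²−(e−x')²−y'²−z²)/2L = -0.0219
  θ1 = atan2(B,A) + arccos(C/0.3073) = 0.5237
rotate P by −φ2: (-0.0671, 0.0091, -0.2764)
  A cos θ + B sin θ = C:  0.2271·cos θ + -0.2764·sin θ = -0.0962
  γ=atan2(-0.2764,0.2271)=-0.8829;  ψ=arccos(-0.2689)=1.8430;  θ2=γ+ψ≈0.9601
rotate P by −φ3: (0.0414, 0.0536, -0.2764)
  A=0.1186, B=-0.2764, C=(l²−L²−A²−y'²−z²)/(2L)=-0.0093
  θ3 = atan2(B,A) + arccos(C/0.3008) = 0.4361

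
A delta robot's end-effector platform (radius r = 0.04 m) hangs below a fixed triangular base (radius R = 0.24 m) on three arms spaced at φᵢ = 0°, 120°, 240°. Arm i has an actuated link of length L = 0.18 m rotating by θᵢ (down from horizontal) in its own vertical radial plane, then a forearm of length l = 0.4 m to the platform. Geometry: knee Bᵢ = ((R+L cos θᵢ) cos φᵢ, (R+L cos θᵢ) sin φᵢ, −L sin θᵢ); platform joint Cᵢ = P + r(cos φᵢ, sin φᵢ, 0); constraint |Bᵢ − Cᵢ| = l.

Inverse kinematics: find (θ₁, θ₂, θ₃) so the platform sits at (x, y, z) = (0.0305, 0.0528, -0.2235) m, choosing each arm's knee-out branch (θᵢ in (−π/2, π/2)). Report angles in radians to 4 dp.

arm 1 (φ=0.0°): x'=0.0305, y'=0.0528
  A cos θ + B sin θ = C:  0.1695·cos θ + -0.2235·sin θ = 0.1281
  θ1 = atan2(B,A) + arccos(C/0.2805) = 0.1744
arm 2 (φ=120.0°): x'=0.0305, y'=-0.0528
  A cos θ + B sin θ = C:  0.1695·cos θ + -0.2235·sin θ = 0.1281
  √(A²+B²)=0.2805;  θ2 = -0.9219+1.0965 ≈ 0.1746
rotate P by −φ3: (-0.0610, 0.0000, -0.2235)
  e−x'=0.2610;  (l²−L²−(e−x')²−y'²−z²)/2L = 0.0265
  θ3 = atan2(B,A) + arccos(C/0.3436) = 0.7854

θ₁ = 0.1744, θ₂ = 0.1746, θ₃ = 0.7854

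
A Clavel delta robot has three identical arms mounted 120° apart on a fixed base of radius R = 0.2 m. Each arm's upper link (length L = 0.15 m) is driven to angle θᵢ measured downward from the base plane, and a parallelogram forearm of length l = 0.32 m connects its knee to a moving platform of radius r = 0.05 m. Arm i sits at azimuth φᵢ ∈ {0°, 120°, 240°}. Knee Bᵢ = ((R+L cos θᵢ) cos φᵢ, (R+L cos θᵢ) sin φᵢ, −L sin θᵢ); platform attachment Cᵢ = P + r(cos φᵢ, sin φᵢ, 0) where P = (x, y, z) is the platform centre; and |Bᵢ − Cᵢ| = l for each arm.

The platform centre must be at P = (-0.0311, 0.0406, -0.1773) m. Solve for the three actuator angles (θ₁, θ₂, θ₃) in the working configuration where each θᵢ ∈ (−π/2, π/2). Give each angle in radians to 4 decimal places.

arm 1 (φ=0.0°): x'=-0.0311, y'=0.0406
  A cos θ + B sin θ = C:  0.1811·cos θ + -0.1773·sin θ = 0.0467
  γ=atan2(-0.1773,0.1811)=-0.7748;  ψ=arccos(0.1844)=1.3854;  θ1=γ+ψ≈0.6106
rotate P by −φ2: (0.0507, 0.0066, -0.1773)
  A=0.0993, B=-0.1773, C=(l²−L²−A²−y'²−z²)/(2L)=0.1285
  γ=atan2(-0.1773,0.0993)=-1.0603;  ψ=arccos(0.6326)=0.8859;  θ2=γ+ψ≈-0.1744
φ3=240.0° → target in arm frame (-0.0196, -0.0472)
  A=0.1696, B=-0.1773, C=(l²−L²−A²−y'²−z²)/(2L)=0.0582
  θ3 = atan2(B,A) + arccos(C/0.2454) = 0.5237

θ₁ = 0.6106, θ₂ = -0.1744, θ₃ = 0.5237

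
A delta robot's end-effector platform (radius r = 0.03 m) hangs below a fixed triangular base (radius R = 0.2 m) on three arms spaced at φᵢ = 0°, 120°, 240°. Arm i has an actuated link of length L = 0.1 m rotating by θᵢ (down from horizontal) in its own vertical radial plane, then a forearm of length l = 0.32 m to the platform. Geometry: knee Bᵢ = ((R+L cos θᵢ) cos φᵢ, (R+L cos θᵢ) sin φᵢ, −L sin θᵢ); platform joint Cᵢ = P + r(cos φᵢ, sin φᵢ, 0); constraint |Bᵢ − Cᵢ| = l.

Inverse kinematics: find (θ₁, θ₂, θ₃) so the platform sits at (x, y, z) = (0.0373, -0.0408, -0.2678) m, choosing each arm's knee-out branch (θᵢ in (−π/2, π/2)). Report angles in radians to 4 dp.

θ₁ = 0.4365, θ₂ = 1.1347, θ₃ = 0.6108

φ1=0.0° → target in arm frame (0.0373, -0.0408)
  e−x'=0.1327;  (l²−L²−(e−x')²−y'²−z²)/2L = 0.0070
  θ1 = atan2(B,A) + arccos(C/0.2989) = 0.4365
φ2=120.0° → target in arm frame (-0.0540, -0.0119)
  A=0.2240, B=-0.2678, C=(l²−L²−A²−y'²−z²)/(2L)=-0.1481
  θ2 = atan2(B,A) + arccos(C/0.3491) = 1.1347
φ3=240.0° → target in arm frame (0.0167, 0.0527)
  A=0.1533, B=-0.2678, C=(l²−L²−A²−y'²−z²)/(2L)=-0.0280
  θ3 = atan2(B,A) + arccos(C/0.3086) = 0.6108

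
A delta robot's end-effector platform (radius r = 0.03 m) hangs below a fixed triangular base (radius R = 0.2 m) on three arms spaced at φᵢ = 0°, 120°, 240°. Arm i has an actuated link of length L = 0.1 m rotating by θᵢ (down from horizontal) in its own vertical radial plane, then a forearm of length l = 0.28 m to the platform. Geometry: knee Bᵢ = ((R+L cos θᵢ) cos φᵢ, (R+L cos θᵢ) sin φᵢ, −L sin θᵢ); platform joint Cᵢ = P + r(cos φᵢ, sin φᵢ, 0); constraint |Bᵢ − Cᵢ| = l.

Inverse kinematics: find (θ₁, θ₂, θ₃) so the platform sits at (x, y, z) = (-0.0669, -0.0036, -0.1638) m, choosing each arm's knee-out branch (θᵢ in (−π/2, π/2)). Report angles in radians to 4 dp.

φ1=0.0° → target in arm frame (-0.0669, -0.0036)
  A=0.2369, B=-0.1638, C=(l²−L²−A²−y'²−z²)/(2L)=-0.0728
  √(A²+B²)=0.2880;  θ1 = -0.6050+1.8264 ≈ 1.2215
φ2=120.0° → target in arm frame (0.0303, 0.0597)
  A cos θ + B sin θ = C:  0.1397·cos θ + -0.1638·sin θ = 0.0925
  γ=atan2(-0.1638,0.1397)=-0.8648;  ψ=arccos(0.4296)=1.1268;  θ2=γ+ψ≈0.2620
rotate P by −φ3: (0.0366, -0.0561, -0.1638)
  e−x'=0.1334;  (l²−L²−(e−x')²−y'²−z²)/2L = 0.1031
  √(A²+B²)=0.2113;  θ3 = -0.8872+1.0612 ≈ 0.1739

θ₁ = 1.2215, θ₂ = 0.2620, θ₃ = 0.1739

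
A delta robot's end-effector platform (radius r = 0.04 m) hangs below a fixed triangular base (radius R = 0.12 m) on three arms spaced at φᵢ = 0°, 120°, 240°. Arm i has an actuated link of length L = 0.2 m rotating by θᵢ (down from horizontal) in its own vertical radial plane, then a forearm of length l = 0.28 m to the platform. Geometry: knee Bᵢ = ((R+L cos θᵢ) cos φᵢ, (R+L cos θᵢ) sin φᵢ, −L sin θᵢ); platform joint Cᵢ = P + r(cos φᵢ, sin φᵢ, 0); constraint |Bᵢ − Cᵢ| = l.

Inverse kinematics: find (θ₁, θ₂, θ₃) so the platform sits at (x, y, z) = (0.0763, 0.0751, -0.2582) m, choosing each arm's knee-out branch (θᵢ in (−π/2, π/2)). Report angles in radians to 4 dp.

θ₁ = 0.3489, θ₂ = 0.6108, θ₃ = 1.1345

rotate P by −φ1: (0.0763, 0.0751, -0.2582)
  A cos θ + B sin θ = C:  0.0037·cos θ + -0.2582·sin θ = -0.0848
  γ=atan2(-0.2582,0.0037)=-1.5565;  ψ=arccos(-0.3284)=1.9054;  θ1=γ+ψ≈0.3489
φ2=120.0° → target in arm frame (0.0269, -0.1036)
  e−x'=0.0531;  (l²−L²−(e−x')²−y'²−z²)/2L = -0.1046
  √(A²+B²)=0.2636;  θ2 = -1.3679+1.9787 ≈ 0.6108
rotate P by −φ3: (-0.1032, 0.0285, -0.2582)
  e−x'=0.1832;  (l²−L²−(e−x')²−y'²−z²)/2L = -0.1566
  γ=atan2(-0.2582,0.1832)=-0.9537;  ψ=arccos(-0.4946)=2.0882;  θ3=γ+ψ≈1.1345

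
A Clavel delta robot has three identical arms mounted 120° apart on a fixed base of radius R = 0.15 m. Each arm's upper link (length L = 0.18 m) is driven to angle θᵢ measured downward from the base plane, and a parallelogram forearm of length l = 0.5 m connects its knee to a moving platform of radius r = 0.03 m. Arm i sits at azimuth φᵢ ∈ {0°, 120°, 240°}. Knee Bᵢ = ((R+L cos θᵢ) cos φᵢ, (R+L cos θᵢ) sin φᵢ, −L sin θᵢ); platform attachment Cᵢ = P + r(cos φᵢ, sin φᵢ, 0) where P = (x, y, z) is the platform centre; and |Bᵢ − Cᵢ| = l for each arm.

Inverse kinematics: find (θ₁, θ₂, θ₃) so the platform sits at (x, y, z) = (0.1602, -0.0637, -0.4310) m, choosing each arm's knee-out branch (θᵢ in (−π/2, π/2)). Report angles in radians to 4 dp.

φ1=0.0° → target in arm frame (0.1602, -0.0637)
  A cos θ + B sin θ = C:  -0.0402·cos θ + -0.4310·sin θ = 0.0727
  θ1 = atan2(B,A) + arccos(C/0.4329) = -0.2617
arm 2 (φ=120.0°): x'=-0.1353, y'=-0.1069
  e−x'=0.2553;  (l²−L²−(e−x')²−y'²−z²)/2L = -0.1243
  θ2 = atan2(B,A) + arccos(C/0.5009) = 0.7855
rotate P by −φ3: (-0.0249, 0.1706, -0.4310)
  e−x'=0.1449;  (l²−L²−(e−x')²−y'²−z²)/2L = -0.0507
  θ3 = atan2(B,A) + arccos(C/0.4547) = 0.4362

θ₁ = -0.2617, θ₂ = 0.7855, θ₃ = 0.4362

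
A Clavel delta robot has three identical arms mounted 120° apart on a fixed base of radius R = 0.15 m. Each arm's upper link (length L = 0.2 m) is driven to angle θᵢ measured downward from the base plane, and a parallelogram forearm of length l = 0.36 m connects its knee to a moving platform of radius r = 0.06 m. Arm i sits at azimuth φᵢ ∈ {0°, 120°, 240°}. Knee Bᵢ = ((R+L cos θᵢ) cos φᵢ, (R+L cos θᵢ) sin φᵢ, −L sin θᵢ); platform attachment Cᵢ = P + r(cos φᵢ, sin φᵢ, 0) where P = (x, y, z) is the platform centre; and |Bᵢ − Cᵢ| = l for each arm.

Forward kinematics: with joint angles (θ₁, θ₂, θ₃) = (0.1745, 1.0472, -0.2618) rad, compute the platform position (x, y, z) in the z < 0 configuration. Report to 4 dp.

(0.0429, -0.1601, -0.2454)

arm 1 at φ=0.0°: e+L cos θ1 = 0.2870;  O1 = (0.2870, 0.0000, -0.0347)
φ2=120.0°: virtual centre (-0.0950, 0.1645, -0.1732), radius l
O3 = (0.2832·cos240.0°, 0.2832·sin240.0°, 0.0518) = (-0.1416, -0.2452, 0.0518)
eliminate P² terms by subtracting sphere 1 from 2 and 3
plane₁₂: -0.7639x+0.3291y+-0.2770z = -0.0175
det = 0.6568;  x = 0.0134+-0.1202z,  y = -0.0220+0.5627z
into |P−O₁|² = l²: 1.3310z² + 0.1105z + -0.0531 = 0;  Δ = 0.2947;  z = -0.2454 or 0.1624 → z<0 root = -0.2454
x = 0.0429, y = -0.1601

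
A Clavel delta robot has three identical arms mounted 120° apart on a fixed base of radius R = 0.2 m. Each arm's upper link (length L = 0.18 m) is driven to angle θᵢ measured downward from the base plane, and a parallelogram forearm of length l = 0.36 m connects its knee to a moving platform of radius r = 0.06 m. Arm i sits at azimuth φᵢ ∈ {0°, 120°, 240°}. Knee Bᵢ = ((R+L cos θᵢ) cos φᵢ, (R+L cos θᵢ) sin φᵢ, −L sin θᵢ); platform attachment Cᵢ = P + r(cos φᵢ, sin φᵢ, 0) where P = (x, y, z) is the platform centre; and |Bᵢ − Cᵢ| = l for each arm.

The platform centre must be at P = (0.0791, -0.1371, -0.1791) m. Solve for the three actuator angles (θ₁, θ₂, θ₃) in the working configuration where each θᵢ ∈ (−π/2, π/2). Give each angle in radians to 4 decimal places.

θ₁ = -0.3484, θ₂ = 1.2216, θ₃ = -0.3493

rotate P by −φ1: (0.0791, -0.1371, -0.1791)
  A cos θ + B sin θ = C:  0.0609·cos θ + -0.1791·sin θ = 0.1184
  θ1 = atan2(B,A) + arccos(C/0.1892) = -0.3484
arm 2 (φ=120.0°): x'=-0.1583, y'=0.0000
  A cos θ + B sin θ = C:  0.2983·cos θ + -0.1791·sin θ = -0.0662
  θ2 = atan2(B,A) + arccos(C/0.3479) = 1.2216
rotate P by −φ3: (0.0792, 0.1371, -0.1791)
  A cos θ + B sin θ = C:  0.0608·cos θ + -0.1791·sin θ = 0.1184
  θ3 = atan2(B,A) + arccos(C/0.1891) = -0.3493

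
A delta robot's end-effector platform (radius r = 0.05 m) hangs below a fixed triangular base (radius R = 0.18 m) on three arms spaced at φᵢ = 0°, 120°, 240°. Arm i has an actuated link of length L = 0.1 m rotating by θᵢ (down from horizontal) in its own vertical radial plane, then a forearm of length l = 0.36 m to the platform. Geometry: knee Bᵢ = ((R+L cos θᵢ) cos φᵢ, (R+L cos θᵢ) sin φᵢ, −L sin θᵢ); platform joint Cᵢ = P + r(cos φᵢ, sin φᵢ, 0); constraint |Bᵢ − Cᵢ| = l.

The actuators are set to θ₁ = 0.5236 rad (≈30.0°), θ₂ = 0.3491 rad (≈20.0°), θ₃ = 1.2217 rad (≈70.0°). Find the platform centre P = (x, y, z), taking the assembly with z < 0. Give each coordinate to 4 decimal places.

centre 1 = (0.2166·cos0.0°, 0.2166·sin0.0°, -0.0500) = (0.2166, 0.0000, -0.0500)
arm 2 at φ=120.0°: ρ2 = 0.2240;  centre 2 = (-0.1120, 0.1940, -0.0342)
arm 3 at φ=240.0°: ρ3 = 0.1642;  centre 3 = (-0.0821, -0.1422, -0.0940)
eliminate P² terms by subtracting sphere 1 from 2 and 3
[-0.6572 0.3879 0.0316]·P = 0.0019;  [-0.5974 -0.2844 -0.0879]·P = -0.0136
det = 0.4187;  x = 0.0113+-0.0600z,  y = 0.0241+-0.1831z
sphere 1 gives Az²+Bz+C=0 with A=1.0371, B=0.1158, C=-0.0844;  B²−4AC=0.3635;  roots -0.3465, 0.2348;  negative root z = -0.3465
x = 0.0321, y = 0.0876

(0.0321, 0.0876, -0.3465)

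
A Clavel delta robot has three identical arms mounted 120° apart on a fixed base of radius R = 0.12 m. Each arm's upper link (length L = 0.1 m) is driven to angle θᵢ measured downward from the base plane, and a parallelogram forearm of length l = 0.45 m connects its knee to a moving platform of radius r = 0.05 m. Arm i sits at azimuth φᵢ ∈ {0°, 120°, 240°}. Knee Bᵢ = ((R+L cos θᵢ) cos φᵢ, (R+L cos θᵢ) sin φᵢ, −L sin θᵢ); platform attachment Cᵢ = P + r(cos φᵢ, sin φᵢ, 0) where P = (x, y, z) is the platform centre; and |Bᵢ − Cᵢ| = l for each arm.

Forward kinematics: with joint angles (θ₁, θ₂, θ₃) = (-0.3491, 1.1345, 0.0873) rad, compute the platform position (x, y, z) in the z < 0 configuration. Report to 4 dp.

(0.1619, -0.1645, -0.3846)

φ1=0.0°: virtual centre (0.1640, 0.0000, 0.0342), radius l
O2 = (0.1123·cos120.0°, 0.1123·sin120.0°, -0.0906) = (-0.0561, 0.0972, -0.0906)
arm 3 at φ=240.0°: ρ3 = 0.1696;  O3 = (-0.0848, -0.1469, -0.0087)
eliminate P² terms by subtracting sphere 1 from 2 and 3
plane₁₂: -0.4402x+0.1944y+-0.2497z = -0.0072
Cramer: x(z) = 0.0087-0.3983z;  y(z) = -0.0175+0.3824z
into |P−O₁|² = l²: 1.3048z² + 0.0419z + -0.1769 = 0;  Δ = 0.9252;  z = -0.3846 or 0.3525 → z<0 root = -0.3846
x = 0.1619, y = -0.1645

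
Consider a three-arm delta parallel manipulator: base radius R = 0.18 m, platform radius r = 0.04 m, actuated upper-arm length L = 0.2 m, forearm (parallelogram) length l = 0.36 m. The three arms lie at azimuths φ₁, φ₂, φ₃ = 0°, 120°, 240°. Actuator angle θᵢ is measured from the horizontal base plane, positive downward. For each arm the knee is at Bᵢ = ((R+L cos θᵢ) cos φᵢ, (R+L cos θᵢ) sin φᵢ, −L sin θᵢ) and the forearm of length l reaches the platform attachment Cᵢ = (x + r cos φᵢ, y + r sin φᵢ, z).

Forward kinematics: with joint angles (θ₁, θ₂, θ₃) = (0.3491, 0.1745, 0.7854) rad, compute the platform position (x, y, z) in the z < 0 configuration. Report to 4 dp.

(0.0184, 0.0635, -0.2410)

arm 1 at φ=0.0°: e+L cos θ1 = 0.3279;  centre 1 = (0.3279, 0.0000, -0.0684)
φ2=120.0°: virtual centre (-0.1685, 0.2918, -0.0347), radius l
centre 3 = (0.2814·cos240.0°, 0.2814·sin240.0°, -0.1414) = (-0.1407, -0.2437, -0.1414)
subtract pairs → two planes through P
linear system: -0.9928x+0.5836y = 0.0025−0.0674z; -0.9373x+-0.4874y = -0.0130−-0.1460z
Cramer: x(z) = 0.0062-0.0508z;  y(z) = 0.0148-0.2019z
into |P−centre ₁|² = l²: 1.0433z² + 0.1635z + -0.0212 = 0;  Δ = 0.1151;  z = -0.2410 or 0.0842 → z<0 root = -0.2410
x = 0.0184, y = 0.0635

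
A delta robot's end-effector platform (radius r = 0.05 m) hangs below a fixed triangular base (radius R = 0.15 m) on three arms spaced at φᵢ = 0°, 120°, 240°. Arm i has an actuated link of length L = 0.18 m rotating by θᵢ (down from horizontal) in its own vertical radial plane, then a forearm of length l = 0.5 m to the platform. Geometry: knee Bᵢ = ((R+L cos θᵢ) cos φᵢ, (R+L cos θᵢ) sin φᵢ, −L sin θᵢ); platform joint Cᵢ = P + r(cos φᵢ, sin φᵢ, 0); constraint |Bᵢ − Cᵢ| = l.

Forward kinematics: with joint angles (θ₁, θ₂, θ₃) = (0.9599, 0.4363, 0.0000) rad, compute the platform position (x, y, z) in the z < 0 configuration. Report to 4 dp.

(-0.1704, -0.0767, -0.4707)

φ1=0.0°: virtual centre (0.2032, 0.0000, -0.1474), radius l
O2 = (0.2631·cos120.0°, 0.2631·sin120.0°, -0.0761) = (-0.1316, 0.2279, -0.0761)
φ3=240.0°: virtual centre (-0.1400, -0.2425, 0.0000), radius l
|O₂|²−|O₁|² = 0.0120;  |O₃|²−|O₁|² = 0.0154
linear system: -0.6696x+0.4558y = 0.0120−0.1428z; -0.6865x+-0.4850y = 0.0154−0.2949z
Cramer: x(z) = -0.0201+0.3194z;  y(z) = -0.0032+0.1560z
sphere 1 gives Az²+Bz+C=0 with A=1.1263, B=0.1512, C=-0.1784;  B²−4AC=0.8265;  roots -0.4707, 0.3364;  negative root z = -0.4707
x = -0.1704, y = -0.0767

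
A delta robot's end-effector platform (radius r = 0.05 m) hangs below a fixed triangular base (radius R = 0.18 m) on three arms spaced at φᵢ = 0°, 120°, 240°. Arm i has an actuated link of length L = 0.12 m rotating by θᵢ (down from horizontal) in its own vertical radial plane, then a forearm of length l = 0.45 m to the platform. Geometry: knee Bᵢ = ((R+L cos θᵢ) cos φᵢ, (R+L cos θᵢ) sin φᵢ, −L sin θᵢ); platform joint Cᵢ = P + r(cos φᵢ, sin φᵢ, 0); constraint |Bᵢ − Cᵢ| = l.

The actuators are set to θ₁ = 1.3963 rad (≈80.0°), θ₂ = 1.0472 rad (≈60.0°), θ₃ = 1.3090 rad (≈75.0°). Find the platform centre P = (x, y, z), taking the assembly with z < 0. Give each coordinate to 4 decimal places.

arm 1 at φ=0.0°: e+L cos θ1 = 0.1508;  centre 1 = (0.1508, 0.0000, -0.1182)
φ2=120.0°: virtual centre (-0.0950, 0.1645, -0.1039), radius l
arm 3 at φ=240.0°: e+L cos θ3 = 0.1611;  centre 3 = (-0.0805, -0.1395, -0.1159)
eliminate P² terms by subtracting sphere 1 from 2 and 3
plane₁₂: -0.4917x+0.3291y+0.0285z = 0.0102
Cramer: x(z) = -0.0128+0.0326z;  y(z) = 0.0118-0.0379z
into |P−centre ₁|² = l²: 1.0025z² + 0.2248z + -0.1616 = 0;  Δ = 0.6986;  z = -0.5290 or 0.3048 → z<0 root = -0.5290
x = -0.0301, y = 0.0318

(-0.0301, 0.0318, -0.5290)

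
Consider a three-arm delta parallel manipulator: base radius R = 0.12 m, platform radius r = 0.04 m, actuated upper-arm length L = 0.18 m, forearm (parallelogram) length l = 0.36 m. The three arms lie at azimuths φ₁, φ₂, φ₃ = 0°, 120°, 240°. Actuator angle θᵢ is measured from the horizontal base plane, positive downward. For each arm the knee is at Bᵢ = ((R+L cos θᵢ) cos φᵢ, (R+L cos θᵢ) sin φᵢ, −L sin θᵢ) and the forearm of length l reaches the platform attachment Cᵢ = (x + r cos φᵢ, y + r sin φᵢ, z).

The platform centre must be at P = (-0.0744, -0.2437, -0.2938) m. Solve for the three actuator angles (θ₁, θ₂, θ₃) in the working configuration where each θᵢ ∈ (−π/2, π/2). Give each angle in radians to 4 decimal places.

θ₁ = 1.1343, θ₂ = 1.3960, θ₃ = -0.3492

rotate P by −φ1: (-0.0744, -0.2437, -0.2938)
  e−x'=0.1544;  (l²−L²−(e−x')²−y'²−z²)/2L = -0.2010
  γ=atan2(-0.2938,0.1544)=-1.0869;  ψ=arccos(-0.6055)=2.2212;  θ1=γ+ψ≈1.1343
rotate P by −φ2: (-0.1739, 0.1863, -0.2938)
  A=0.2539, B=-0.2938, C=(l²−L²−A²−y'²−z²)/(2L)=-0.2452
  √(A²+B²)=0.3883;  θ2 = -0.8582+2.2542 ≈ 1.3960
rotate P by −φ3: (0.2483, 0.0574, -0.2938)
  e−x'=-0.1683;  (l²−L²−(e−x')²−y'²−z²)/2L = -0.0576
  √(A²+B²)=0.3386;  θ3 = -2.0909+1.7417 ≈ -0.3492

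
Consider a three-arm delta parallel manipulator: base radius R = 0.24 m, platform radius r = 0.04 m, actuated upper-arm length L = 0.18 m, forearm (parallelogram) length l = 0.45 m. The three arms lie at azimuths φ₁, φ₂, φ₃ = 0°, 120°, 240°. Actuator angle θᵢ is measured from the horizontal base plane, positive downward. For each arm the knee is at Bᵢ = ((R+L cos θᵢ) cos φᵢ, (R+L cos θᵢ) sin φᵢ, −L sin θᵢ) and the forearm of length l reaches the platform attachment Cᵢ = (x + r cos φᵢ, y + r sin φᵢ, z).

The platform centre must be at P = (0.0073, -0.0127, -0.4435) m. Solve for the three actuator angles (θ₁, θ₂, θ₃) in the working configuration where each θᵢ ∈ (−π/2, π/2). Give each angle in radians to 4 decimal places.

rotate P by −φ1: (0.0073, -0.0127, -0.4435)
  A cos θ + B sin θ = C:  0.1927·cos θ + -0.4435·sin θ = -0.1775
  θ1 = atan2(B,A) + arccos(C/0.4836) = 0.7857
arm 2 (φ=120.0°): x'=-0.0146, y'=0.0000
  e−x'=0.2146;  (l²−L²−(e−x')²−y'²−z²)/2L = -0.2019
  γ=atan2(-0.4435,0.2146)=-1.1200;  ψ=arccos(-0.4097)=1.9929;  θ2=γ+ψ≈0.8729
arm 3 (φ=240.0°): x'=0.0073, y'=0.0127
  e−x'=0.1927;  (l²−L²−(e−x')²−y'²−z²)/2L = -0.1774
  γ=atan2(-0.4435,0.1927)=-1.1610;  ψ=arccos(-0.3669)=1.9465;  θ3=γ+ψ≈0.7855

θ₁ = 0.7857, θ₂ = 0.8729, θ₃ = 0.7855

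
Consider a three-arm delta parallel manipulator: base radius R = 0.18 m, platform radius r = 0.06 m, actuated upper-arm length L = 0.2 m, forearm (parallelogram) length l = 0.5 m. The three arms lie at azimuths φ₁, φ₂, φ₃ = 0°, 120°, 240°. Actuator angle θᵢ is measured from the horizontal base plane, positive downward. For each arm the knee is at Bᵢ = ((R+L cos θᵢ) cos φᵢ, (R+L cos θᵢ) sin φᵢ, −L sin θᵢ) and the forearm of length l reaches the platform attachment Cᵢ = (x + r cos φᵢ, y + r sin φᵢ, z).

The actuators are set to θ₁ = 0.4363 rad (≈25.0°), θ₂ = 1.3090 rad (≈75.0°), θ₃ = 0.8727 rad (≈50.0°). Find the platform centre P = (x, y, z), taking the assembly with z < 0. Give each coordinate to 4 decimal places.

O1 = (0.3013·cos0.0°, 0.3013·sin0.0°, -0.0845) = (0.3013, 0.0000, -0.0845)
O2 = (0.1718·cos120.0°, 0.1718·sin120.0°, -0.1932) = (-0.0859, 0.1488, -0.1932)
φ3=240.0°: virtual centre (-0.1243, -0.2153, -0.1532), radius l
subtract pairs → two planes through P
plane₁₂: -0.7743x+0.2975y+-0.2173z = -0.0311
det = 0.5865;  x = 0.0292+-0.2292z,  y = -0.0284+0.1340z
into |P−O₁|² = l²: 1.0705z² + 0.2861z + -0.1680 = 0;  Δ = 0.8014;  z = -0.5518 or 0.2845 → z<0 root = -0.5518
x = 0.1557, y = -0.1023

(0.1557, -0.1023, -0.5518)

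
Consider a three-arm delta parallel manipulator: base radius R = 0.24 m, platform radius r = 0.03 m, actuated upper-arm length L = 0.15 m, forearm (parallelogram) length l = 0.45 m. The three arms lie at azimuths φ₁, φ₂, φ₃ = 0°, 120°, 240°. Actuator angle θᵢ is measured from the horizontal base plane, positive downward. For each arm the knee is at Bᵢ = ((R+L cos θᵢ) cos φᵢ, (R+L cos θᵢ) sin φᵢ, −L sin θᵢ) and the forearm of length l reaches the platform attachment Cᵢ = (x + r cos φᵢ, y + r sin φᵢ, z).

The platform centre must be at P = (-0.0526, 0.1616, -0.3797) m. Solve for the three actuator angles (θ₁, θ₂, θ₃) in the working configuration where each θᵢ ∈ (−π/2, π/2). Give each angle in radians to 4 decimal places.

θ₁ = 1.0471, θ₂ = -0.1742, θ₃ = 1.3089

arm 1 (φ=0.0°): x'=-0.0526, y'=0.1616
  A=0.2626, B=-0.3797, C=(l²−L²−A²−y'²−z²)/(2L)=-0.1975
  γ=atan2(-0.3797,0.2626)=-0.9657;  ψ=arccos(-0.4278)=2.0128;  θ1=γ+ψ≈1.0471
φ2=120.0° → target in arm frame (0.1662, -0.0352)
  A cos θ + B sin θ = C:  0.0438·cos θ + -0.3797·sin θ = 0.1089
  √(A²+B²)=0.3822;  θ2 = -1.4561+1.2819 ≈ -0.1742
φ3=240.0° → target in arm frame (-0.1136, -0.1264)
  e−x'=0.3236;  (l²−L²−(e−x')²−y'²−z²)/2L = -0.2830
  √(A²+B²)=0.4989;  θ3 = -0.8649+2.1738 ≈ 1.3089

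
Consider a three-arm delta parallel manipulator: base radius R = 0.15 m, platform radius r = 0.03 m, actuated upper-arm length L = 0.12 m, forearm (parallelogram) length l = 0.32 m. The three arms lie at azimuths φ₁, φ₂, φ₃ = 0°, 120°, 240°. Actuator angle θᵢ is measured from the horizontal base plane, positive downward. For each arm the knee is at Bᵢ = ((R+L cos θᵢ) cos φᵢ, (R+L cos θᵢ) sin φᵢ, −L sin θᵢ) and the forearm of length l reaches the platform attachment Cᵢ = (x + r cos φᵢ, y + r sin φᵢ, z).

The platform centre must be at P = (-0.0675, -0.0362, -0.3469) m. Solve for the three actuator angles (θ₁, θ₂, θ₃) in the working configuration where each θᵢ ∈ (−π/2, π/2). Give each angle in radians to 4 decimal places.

θ₁ = 1.3095, θ₂ = 0.9602, θ₃ = 0.6112

rotate P by −φ1: (-0.0675, -0.0362, -0.3469)
  A=0.1875, B=-0.3469, C=(l²−L²−A²−y'²−z²)/(2L)=-0.2867
  θ1 = atan2(B,A) + arccos(C/0.3943) = 1.3095
rotate P by −φ2: (0.0024, 0.0766, -0.3469)
  A=0.1176, B=-0.3469, C=(l²−L²−A²−y'²−z²)/(2L)=-0.2168
  θ2 = atan2(B,A) + arccos(C/0.3663) = 0.9602
arm 3 (φ=240.0°): x'=0.0651, y'=-0.0404
  A cos θ + B sin θ = C:  0.0549·cos θ + -0.3469·sin θ = -0.1541
  γ=atan2(-0.3469,0.0549)=-1.4138;  ψ=arccos(-0.4387)=2.0250;  θ3=γ+ψ≈0.6112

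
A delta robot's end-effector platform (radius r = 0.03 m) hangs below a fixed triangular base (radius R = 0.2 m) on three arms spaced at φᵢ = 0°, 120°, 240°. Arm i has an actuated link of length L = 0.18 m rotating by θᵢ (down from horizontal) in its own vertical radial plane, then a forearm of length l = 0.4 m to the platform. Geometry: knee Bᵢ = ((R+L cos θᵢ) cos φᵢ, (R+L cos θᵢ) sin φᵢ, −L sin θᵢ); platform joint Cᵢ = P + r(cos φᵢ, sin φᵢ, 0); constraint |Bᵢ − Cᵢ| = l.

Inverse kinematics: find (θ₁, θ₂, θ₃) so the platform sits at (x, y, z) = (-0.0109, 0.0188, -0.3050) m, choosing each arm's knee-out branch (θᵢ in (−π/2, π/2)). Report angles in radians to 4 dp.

φ1=0.0° → target in arm frame (-0.0109, 0.0188)
  e−x'=0.1809;  (l²−L²−(e−x')²−y'²−z²)/2L = 0.0042
  √(A²+B²)=0.3546;  θ1 = -1.0355+1.5591 ≈ 0.5236
arm 2 (φ=120.0°): x'=0.0217, y'=0.0000
  A=0.1483, B=-0.3050, C=(l²−L²−A²−y'²−z²)/(2L)=0.0350
  γ=atan2(-0.3050,0.1483)=-1.1183;  ψ=arccos(0.1031)=1.4675;  θ2=γ+ψ≈0.3492
φ3=240.0° → target in arm frame (-0.0108, -0.0188)
  A=0.1808, B=-0.3050, C=(l²−L²−A²−y'²−z²)/(2L)=0.0042
  √(A²+B²)=0.3546;  θ3 = -1.0356+1.5589 ≈ 0.5233

θ₁ = 0.5236, θ₂ = 0.3492, θ₃ = 0.5233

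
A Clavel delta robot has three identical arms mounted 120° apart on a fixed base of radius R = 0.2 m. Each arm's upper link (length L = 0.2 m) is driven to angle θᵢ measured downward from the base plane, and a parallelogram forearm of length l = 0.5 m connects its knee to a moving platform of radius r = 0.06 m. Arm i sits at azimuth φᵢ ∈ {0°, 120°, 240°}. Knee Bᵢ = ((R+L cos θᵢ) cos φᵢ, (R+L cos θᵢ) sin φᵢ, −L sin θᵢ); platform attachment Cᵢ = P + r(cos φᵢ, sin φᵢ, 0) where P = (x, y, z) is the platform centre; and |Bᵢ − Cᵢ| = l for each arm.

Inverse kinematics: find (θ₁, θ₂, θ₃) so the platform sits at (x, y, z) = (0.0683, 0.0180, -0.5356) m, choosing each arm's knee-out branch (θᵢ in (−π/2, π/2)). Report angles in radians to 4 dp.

arm 1 (φ=0.0°): x'=0.0683, y'=0.0180
  e−x'=0.0717;  (l²−L²−(e−x')²−y'²−z²)/2L = -0.2058
  √(A²+B²)=0.5404;  θ1 = -1.4377+1.9616 ≈ 0.5238
arm 2 (φ=120.0°): x'=-0.0186, y'=-0.0681
  e−x'=0.1586;  (l²−L²−(e−x')²−y'²−z²)/2L = -0.2666
  θ2 = atan2(B,A) + arccos(C/0.5586) = 0.7855
rotate P by −φ3: (-0.0497, 0.0501, -0.5356)
  A cos θ + B sin θ = C:  0.1897·cos θ + -0.5356·sin θ = -0.2885
  θ3 = atan2(B,A) + arccos(C/0.5682) = 0.8729

θ₁ = 0.5238, θ₂ = 0.7855, θ₃ = 0.8729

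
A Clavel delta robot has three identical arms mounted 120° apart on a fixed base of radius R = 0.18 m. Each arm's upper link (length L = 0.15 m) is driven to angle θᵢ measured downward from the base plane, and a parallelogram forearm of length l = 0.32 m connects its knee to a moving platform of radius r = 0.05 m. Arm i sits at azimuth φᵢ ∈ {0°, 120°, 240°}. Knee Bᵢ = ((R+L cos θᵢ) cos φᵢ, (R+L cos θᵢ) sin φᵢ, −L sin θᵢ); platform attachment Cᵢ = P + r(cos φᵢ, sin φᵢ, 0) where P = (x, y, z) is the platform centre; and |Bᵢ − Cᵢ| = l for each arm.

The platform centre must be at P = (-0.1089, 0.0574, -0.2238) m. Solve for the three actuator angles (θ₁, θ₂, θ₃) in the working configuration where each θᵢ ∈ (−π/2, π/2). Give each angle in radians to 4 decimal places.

arm 1 (φ=0.0°): x'=-0.1089, y'=0.0574
  e−x'=0.2389;  (l²−L²−(e−x')²−y'²−z²)/2L = -0.1018
  √(A²+B²)=0.3274;  θ1 = -0.7528+1.8872 ≈ 1.1344
arm 2 (φ=120.0°): x'=0.1042, y'=0.0656
  A cos θ + B sin θ = C:  0.0258·cos θ + -0.2238·sin θ = 0.0828
  θ2 = atan2(B,A) + arccos(C/0.2253) = -0.2614
φ3=240.0° → target in arm frame (0.0047, -0.1230)
  A=0.1253, B=-0.2238, C=(l²−L²−A²−y'²−z²)/(2L)=-0.0034
  θ3 = atan2(B,A) + arccos(C/0.2565) = 0.5234

θ₁ = 1.1344, θ₂ = -0.2614, θ₃ = 0.5234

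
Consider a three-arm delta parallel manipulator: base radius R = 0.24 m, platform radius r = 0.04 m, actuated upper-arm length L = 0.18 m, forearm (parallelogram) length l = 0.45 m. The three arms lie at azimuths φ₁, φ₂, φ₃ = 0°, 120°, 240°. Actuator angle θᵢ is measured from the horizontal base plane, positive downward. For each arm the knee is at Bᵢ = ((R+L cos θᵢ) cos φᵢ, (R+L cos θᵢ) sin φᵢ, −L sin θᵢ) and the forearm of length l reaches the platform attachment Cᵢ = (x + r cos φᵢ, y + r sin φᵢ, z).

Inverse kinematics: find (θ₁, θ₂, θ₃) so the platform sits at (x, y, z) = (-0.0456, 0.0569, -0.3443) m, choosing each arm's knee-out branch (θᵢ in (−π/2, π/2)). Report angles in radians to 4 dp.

rotate P by −φ1: (-0.0456, 0.0569, -0.3443)
  e−x'=0.2456;  (l²−L²−(e−x')²−y'²−z²)/2L = -0.0333
  γ=atan2(-0.3443,0.2456)=-0.9512;  ψ=arccos(-0.0788)=1.6497;  θ1=γ+ψ≈0.6985
arm 2 (φ=120.0°): x'=0.0721, y'=0.0110
  e−x'=0.1279;  (l²−L²−(e−x')²−y'²−z²)/2L = 0.0974
  γ=atan2(-0.3443,0.1279)=-1.2151;  ψ=arccos(0.2652)=1.3023;  θ2=γ+ψ≈0.0873
rotate P by −φ3: (-0.0265, -0.0679, -0.3443)
  e−x'=0.2265;  (l²−L²−(e−x')²−y'²−z²)/2L = -0.0121
  γ=atan2(-0.3443,0.2265)=-0.9890;  ψ=arccos(-0.0293)=1.6001;  θ3=γ+ψ≈0.6112

θ₁ = 0.6985, θ₂ = 0.0873, θ₃ = 0.6112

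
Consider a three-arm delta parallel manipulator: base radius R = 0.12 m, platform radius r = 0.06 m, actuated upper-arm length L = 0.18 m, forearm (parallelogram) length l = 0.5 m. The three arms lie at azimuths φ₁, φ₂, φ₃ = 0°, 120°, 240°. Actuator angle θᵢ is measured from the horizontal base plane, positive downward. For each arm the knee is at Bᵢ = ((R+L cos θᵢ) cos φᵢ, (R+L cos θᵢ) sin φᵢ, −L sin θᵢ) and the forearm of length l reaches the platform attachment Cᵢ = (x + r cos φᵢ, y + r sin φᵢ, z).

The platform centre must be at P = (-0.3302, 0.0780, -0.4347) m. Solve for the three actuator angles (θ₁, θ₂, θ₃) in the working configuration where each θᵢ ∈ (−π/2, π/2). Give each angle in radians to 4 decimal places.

θ₁ = 1.3962, θ₂ = 0.0001, θ₃ = 0.4362

rotate P by −φ1: (-0.3302, 0.0780, -0.4347)
  e−x'=0.3902;  (l²−L²−(e−x')²−y'²−z²)/2L = -0.3603
  θ1 = atan2(B,A) + arccos(C/0.5841) = 1.3962
φ2=120.0° → target in arm frame (0.2326, 0.2470)
  A=-0.1726, B=-0.4347, C=(l²−L²−A²−y'²−z²)/(2L)=-0.1727
  θ2 = atan2(B,A) + arccos(C/0.4677) = 0.0001
φ3=240.0° → target in arm frame (0.0976, -0.3250)
  e−x'=-0.0376;  (l²−L²−(e−x')²−y'²−z²)/2L = -0.2177
  θ3 = atan2(B,A) + arccos(C/0.4363) = 0.4362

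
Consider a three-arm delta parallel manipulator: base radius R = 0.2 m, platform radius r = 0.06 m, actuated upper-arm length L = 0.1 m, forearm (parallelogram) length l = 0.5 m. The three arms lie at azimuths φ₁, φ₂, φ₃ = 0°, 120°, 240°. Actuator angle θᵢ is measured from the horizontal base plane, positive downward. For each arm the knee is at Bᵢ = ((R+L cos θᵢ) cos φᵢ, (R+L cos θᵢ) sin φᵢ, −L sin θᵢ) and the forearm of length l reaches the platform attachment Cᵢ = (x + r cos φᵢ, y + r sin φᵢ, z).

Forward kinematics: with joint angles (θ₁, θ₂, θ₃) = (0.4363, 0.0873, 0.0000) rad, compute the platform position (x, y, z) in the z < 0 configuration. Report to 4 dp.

arm 1 at φ=0.0°: (R−r)+L cos θ1 = 0.2306;  O1 = (0.2306, 0.0000, -0.0423)
arm 2 at φ=120.0°: (R−r)+L cos θ2 = 0.2396;  O2 = (-0.1198, 0.2075, -0.0087)
φ3=240.0°: virtual centre (-0.1200, -0.2078, 0.0000), radius l
eliminate P² terms by subtracting sphere 1 from 2 and 3
plane₁₂: -0.7009x+0.4150y+0.0671z = 0.0025
det = 0.5824;  x = -0.0037+0.1081z,  y = -0.0001+0.0209z
into |P−O₁|² = l²: 1.0121z² + 0.0339z + -0.1933 = 0;  Δ = 0.7838;  z = -0.4541 or 0.4206 → z<0 root = -0.4541
x = -0.0528, y = -0.0096

(-0.0528, -0.0096, -0.4541)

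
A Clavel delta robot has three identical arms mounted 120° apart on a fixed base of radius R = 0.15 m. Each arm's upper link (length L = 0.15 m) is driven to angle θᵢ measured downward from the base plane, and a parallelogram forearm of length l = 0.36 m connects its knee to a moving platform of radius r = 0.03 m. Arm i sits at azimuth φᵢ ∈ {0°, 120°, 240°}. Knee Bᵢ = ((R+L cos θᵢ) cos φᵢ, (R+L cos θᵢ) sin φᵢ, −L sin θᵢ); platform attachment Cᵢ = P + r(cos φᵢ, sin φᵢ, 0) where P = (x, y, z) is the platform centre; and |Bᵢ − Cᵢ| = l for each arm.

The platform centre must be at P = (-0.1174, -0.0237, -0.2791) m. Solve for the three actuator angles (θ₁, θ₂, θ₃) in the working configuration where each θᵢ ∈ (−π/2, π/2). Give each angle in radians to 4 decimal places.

φ1=0.0° → target in arm frame (-0.1174, -0.0237)
  A=0.2374, B=-0.2791, C=(l²−L²−A²−y'²−z²)/(2L)=-0.0924
  γ=atan2(-0.2791,0.2374)=-0.8660;  ψ=arccos(-0.2522)=1.8257;  θ1=γ+ψ≈0.9597
φ2=120.0° → target in arm frame (0.0382, 0.1135)
  A=0.0818, B=-0.2791, C=(l²−L²−A²−y'²−z²)/(2L)=0.0321
  γ=atan2(-0.2791,0.0818)=-1.2856;  ψ=arccos(0.1103)=1.4603;  θ2=γ+ψ≈0.1747
arm 3 (φ=240.0°): x'=0.0792, y'=-0.0898
  e−x'=0.0408;  (l²−L²−(e−x')²−y'²−z²)/2L = 0.0649
  √(A²+B²)=0.2821;  θ3 = -1.4257+1.3386 ≈ -0.0871

θ₁ = 0.9597, θ₂ = 0.1747, θ₃ = -0.0871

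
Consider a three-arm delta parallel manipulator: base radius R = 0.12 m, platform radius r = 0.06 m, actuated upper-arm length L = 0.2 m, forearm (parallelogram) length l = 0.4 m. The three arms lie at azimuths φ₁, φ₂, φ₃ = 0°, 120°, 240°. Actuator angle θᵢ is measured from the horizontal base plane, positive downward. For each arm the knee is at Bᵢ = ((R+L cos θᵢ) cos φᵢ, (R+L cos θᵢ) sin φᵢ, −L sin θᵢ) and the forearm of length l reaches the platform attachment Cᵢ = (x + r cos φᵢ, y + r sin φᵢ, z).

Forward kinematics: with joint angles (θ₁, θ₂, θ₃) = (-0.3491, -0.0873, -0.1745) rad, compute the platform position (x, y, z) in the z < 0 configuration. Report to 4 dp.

φ1=0.0°: virtual centre (0.2479, 0.0000, 0.0684), radius l
arm 2 at φ=120.0°: ρ2 = 0.2592;  centre 2 = (-0.1296, 0.2245, 0.0174)
φ3=240.0°: virtual centre (-0.1285, -0.2225, 0.0347), radius l
subtract pairs → two planes through P
linear system: -0.7551x+0.4490y = 0.0014−-0.1019z; -0.7528x+-0.4451y = 0.0011−-0.0674z
Cramer: x(z) = -0.0016-0.1122z;  y(z) = 0.0003+0.0384z
sphere 1 gives Az²+Bz+C=0 with A=1.0141, B=-0.0808, C=-0.0930;  B²−4AC=0.3839;  roots -0.2657, 0.3454;  negative root z = -0.2657
x = 0.0282, y = -0.0099

(0.0282, -0.0099, -0.2657)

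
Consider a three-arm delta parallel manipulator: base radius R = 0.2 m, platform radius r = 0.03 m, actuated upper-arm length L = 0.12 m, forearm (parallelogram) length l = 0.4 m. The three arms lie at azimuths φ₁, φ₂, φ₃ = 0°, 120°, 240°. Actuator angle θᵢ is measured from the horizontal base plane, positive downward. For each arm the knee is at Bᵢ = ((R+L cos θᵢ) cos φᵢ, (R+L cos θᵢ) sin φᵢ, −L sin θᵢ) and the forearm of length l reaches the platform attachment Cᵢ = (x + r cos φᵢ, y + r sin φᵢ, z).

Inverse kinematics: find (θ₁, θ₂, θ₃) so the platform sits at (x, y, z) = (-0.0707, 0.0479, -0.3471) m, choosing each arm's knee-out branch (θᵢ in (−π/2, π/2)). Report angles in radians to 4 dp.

θ₁ = 0.9600, θ₂ = 0.0868, θ₃ = 0.6109

φ1=0.0° → target in arm frame (-0.0707, 0.0479)
  A=0.2407, B=-0.3471, C=(l²−L²−A²−y'²−z²)/(2L)=-0.1463
  θ1 = atan2(B,A) + arccos(C/0.4224) = 0.9600
arm 2 (φ=120.0°): x'=0.0768, y'=0.0373
  A cos θ + B sin θ = C:  0.0932·cos θ + -0.3471·sin θ = 0.0627
  √(A²+B²)=0.3594;  θ2 = -1.3086+1.3954 ≈ 0.0868
arm 3 (φ=240.0°): x'=-0.0061, y'=-0.0852
  A cos θ + B sin θ = C:  0.1761·cos θ + -0.3471·sin θ = -0.0548
  γ=atan2(-0.3471,0.1761)=-1.1012;  ψ=arccos(-0.1408)=1.7121;  θ3=γ+ψ≈0.6109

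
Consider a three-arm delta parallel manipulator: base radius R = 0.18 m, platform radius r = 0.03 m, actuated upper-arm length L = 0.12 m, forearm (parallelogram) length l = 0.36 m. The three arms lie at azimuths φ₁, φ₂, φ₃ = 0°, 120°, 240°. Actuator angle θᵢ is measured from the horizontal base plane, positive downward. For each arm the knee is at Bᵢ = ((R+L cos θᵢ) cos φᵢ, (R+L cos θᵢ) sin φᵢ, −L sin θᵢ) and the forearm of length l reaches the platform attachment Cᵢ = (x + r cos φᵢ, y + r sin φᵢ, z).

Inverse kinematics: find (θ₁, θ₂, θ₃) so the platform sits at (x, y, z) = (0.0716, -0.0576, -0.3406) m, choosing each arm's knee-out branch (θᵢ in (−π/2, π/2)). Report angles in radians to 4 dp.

θ₁ = 0.3490, θ₂ = 1.2216, θ₃ = 0.6978

rotate P by −φ1: (0.0716, -0.0576, -0.3406)
  A cos θ + B sin θ = C:  0.0784·cos θ + -0.3406·sin θ = -0.0428
  θ1 = atan2(B,A) + arccos(C/0.3495) = 0.3490
rotate P by −φ2: (-0.0857, -0.0332, -0.3406)
  e−x'=0.2357;  (l²−L²−(e−x')²−y'²−z²)/2L = -0.2394
  θ2 = atan2(B,A) + arccos(C/0.4142) = 1.2216
arm 3 (φ=240.0°): x'=0.0141, y'=0.0908
  A cos θ + B sin θ = C:  0.1359·cos θ + -0.3406·sin θ = -0.1147
  γ=atan2(-0.3406,0.1359)=-1.1911;  ψ=arccos(-0.3128)=1.8889;  θ3=γ+ψ≈0.6978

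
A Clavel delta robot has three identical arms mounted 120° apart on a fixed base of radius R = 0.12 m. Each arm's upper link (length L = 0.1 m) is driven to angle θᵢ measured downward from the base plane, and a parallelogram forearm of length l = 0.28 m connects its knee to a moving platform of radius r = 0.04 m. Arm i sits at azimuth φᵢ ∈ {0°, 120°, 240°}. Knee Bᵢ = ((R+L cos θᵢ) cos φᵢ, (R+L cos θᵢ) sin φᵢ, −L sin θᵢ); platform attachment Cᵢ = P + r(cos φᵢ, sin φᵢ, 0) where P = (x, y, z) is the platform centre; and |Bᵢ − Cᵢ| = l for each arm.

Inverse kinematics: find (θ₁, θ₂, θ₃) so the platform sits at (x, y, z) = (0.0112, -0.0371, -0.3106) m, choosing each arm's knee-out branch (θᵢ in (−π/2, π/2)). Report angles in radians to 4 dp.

φ1=0.0° → target in arm frame (0.0112, -0.0371)
  e−x'=0.0688;  (l²−L²−(e−x')²−y'²−z²)/2L = -0.1709
  √(A²+B²)=0.3181;  θ1 = -1.3528+2.1380 ≈ 0.7851
rotate P by −φ2: (-0.0377, 0.0089, -0.3106)
  A cos θ + B sin θ = C:  0.1177·cos θ + -0.3106·sin θ = -0.2101
  θ2 = atan2(B,A) + arccos(C/0.3322) = 1.0469
φ3=240.0° → target in arm frame (0.0265, 0.0282)
  e−x'=0.0535;  (l²−L²−(e−x')²−y'²−z²)/2L = -0.1586
  γ=atan2(-0.3106,0.0535)=-1.4003;  ψ=arccos(-0.5034)=2.0983;  θ3=γ+ψ≈0.6980

θ₁ = 0.7851, θ₂ = 1.0469, θ₃ = 0.6980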